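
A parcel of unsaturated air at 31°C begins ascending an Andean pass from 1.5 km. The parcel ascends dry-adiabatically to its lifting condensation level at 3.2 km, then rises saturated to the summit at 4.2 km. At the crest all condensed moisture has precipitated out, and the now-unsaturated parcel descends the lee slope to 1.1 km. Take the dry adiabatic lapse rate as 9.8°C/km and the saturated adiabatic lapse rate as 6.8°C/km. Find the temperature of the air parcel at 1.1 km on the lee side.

From 1500 m to 3200 m (dry): cools by 9.8 × 1.7 = 16.66°C, giving 14.34°C.
From 3200 m to 4200 m (saturated): cools by 6.8 × 1 = 6.8°C, giving 7.54°C.
From 4200 m to 1100 m (dry descent): warms by 9.8 × 3.1 = 30.38°C, giving 37.92°C.

37.92°C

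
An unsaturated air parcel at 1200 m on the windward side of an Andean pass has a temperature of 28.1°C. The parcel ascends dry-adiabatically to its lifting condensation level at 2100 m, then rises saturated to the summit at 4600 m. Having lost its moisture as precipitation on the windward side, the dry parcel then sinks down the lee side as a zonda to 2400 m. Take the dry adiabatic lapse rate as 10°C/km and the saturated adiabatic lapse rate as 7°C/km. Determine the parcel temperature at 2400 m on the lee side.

1200–2100 m, dry: Δz = 0.9 km ⇒ ΔT = -9°C; T = 19.1°C
2100–4600 m, saturated: Δz = 2.5 km ⇒ ΔT = -17.5°C; T = 1.6°C
4600–2400 m, dry descent: Δz = 2.2 km ⇒ ΔT = +22°C; T = 23.6°C

23.6°C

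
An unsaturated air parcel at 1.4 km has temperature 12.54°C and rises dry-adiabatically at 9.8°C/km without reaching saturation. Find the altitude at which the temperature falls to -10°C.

3.7 km

Height above start = (12.54 − (-10)) / 9.8 = 2.3 km
Altitude = 1400 m + 2300 m = 3700 m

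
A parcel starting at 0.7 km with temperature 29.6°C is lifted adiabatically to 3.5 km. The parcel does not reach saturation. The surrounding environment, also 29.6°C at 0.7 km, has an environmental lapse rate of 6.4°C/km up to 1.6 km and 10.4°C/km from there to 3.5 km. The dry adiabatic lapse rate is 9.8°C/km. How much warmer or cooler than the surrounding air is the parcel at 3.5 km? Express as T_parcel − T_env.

-1.92°C (parcel cooler than environment)

Parcel:
  Dry to 3500 m: -9.8 × 2.8 km = -27.44°C, so T = 2.16°C.
Environment:
  Environment, lower layer to 1600 m: -6.4 × 0.9 km = -5.76°C, so T = 23.84°C.
  Environment, upper layer to 3500 m: -10.4 × 1.9 km = -19.76°C, so T = 4.08°C.
T_parcel − T_env = 2.16 − 4.08 = -1.92°C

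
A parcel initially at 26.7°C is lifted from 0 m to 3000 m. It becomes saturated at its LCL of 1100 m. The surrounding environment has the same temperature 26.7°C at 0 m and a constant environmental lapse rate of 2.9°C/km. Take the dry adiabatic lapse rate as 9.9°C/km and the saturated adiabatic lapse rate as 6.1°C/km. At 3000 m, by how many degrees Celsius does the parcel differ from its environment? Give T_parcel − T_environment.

-13.78°C (parcel cooler than environment)

Parcel:
  From 0 m to 1100 m (dry): cools by 9.9 × 1.1 = 10.89°C, giving 15.81°C.
  From 1100 m to 3000 m (saturated): cools by 6.1 × 1.9 = 11.59°C, giving 4.22°C.
Environment:
  From 0 m to 3000 m (environment): cools by 2.9 × 3 = 8.7°C, giving 18°C.
T_parcel − T_env = 4.22 − 18 = -13.78°C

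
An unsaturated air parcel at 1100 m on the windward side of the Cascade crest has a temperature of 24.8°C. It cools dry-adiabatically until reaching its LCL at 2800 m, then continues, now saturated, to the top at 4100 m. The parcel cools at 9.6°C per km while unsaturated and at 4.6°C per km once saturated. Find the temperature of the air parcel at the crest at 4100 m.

2.5°C

1100 → 2800 m (dry, 9.6°C/km): ΔT = -9.6 × 1.7 = -16.32°C → T = 8.48°C
2800 → 4100 m (saturated, 4.6°C/km): ΔT = -4.6 × 1.3 = -5.98°C → T = 2.5°C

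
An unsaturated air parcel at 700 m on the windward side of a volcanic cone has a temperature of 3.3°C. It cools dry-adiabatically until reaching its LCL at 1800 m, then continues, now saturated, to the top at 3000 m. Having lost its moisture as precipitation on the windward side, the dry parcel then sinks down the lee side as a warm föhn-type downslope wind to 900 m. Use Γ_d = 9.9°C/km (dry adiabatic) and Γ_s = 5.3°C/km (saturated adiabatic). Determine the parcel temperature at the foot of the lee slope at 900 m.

700–1800 m, dry: Δz = 1.1 km ⇒ ΔT = -10.89°C; T = -7.59°C
1800–3000 m, saturated: Δz = 1.2 km ⇒ ΔT = -6.36°C; T = -13.95°C
3000–900 m, dry descent: Δz = 2.1 km ⇒ ΔT = +20.79°C; T = 6.84°C

6.84°C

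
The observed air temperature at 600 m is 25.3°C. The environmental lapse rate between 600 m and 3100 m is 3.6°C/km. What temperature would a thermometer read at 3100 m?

16.3°C

Environmental to 3100 m: -3.6 × 2.5 km = -9°C, so T = 16.3°C.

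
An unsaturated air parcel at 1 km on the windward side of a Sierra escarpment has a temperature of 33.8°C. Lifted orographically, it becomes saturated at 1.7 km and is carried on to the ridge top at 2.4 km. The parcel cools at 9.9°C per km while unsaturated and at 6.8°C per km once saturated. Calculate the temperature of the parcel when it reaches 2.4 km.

1000–1700 m, dry: Δz = 0.7 km ⇒ ΔT = -6.93°C; T = 26.87°C
1700–2400 m, saturated: Δz = 0.7 km ⇒ ΔT = -4.76°C; T = 22.11°C

22.11°C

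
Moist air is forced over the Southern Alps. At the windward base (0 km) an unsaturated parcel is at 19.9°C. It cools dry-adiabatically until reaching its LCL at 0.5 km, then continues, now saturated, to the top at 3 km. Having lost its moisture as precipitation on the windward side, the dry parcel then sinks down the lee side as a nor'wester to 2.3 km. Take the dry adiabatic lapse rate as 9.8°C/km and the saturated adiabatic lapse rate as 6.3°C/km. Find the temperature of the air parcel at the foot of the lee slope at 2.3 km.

6.11°C

Dry to 500 m: -9.8 × 0.5 km = -4.9°C, so T = 15°C.
Saturated to 3000 m: -6.3 × 2.5 km = -15.75°C, so T = -0.75°C.
Dry descent to 2300 m: +9.8 × 0.7 km = +6.86°C, so T = 6.11°C.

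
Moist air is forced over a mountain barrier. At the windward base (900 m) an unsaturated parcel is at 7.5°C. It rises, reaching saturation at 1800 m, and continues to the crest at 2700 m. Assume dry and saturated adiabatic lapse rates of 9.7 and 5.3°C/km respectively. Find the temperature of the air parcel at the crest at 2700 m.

900 → 1800 m (dry, 9.7°C/km): ΔT = -9.7 × 0.9 = -8.73°C → T = -1.23°C
1800 → 2700 m (saturated, 5.3°C/km): ΔT = -5.3 × 0.9 = -4.77°C → T = -6°C

-6°C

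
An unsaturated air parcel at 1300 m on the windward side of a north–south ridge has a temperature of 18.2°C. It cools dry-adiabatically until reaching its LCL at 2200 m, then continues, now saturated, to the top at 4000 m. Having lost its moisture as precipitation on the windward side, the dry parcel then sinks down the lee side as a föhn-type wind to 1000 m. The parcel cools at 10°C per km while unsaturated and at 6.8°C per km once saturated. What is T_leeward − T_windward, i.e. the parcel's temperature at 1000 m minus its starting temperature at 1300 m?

Dry to 2200 m: -10 × 0.9 km = -9°C, so T = 9.2°C.
Saturated to 4000 m: -6.8 × 1.8 km = -12.24°C, so T = -3.04°C.
Dry descent to 1000 m: +10 × 3 km = +30°C, so T = 26.96°C.
Net change vs windward start: 26.96 − 18.2 = +8.76°C

+8.76°C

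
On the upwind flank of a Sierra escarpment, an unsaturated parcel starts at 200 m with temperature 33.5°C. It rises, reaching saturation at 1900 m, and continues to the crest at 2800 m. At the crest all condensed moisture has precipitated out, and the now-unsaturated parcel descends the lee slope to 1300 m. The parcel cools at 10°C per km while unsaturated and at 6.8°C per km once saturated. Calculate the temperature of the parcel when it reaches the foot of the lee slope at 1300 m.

200–1900 m, dry: Δz = 1.7 km ⇒ ΔT = -17°C; T = 16.5°C
1900–2800 m, saturated: Δz = 0.9 km ⇒ ΔT = -6.12°C; T = 10.38°C
2800–1300 m, dry descent: Δz = 1.5 km ⇒ ΔT = +15°C; T = 25.38°C

25.38°C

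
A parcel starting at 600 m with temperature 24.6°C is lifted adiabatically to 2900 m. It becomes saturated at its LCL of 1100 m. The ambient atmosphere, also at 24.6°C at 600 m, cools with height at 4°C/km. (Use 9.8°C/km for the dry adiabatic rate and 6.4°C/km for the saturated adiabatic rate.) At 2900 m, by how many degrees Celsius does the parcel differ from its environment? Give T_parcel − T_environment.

-7.22°C (parcel cooler than environment)

Parcel:
  600 → 1100 m (dry, 9.8°C/km): ΔT = -9.8 × 0.5 = -4.9°C → T = 19.7°C
  1100 → 2900 m (saturated, 6.4°C/km): ΔT = -6.4 × 1.8 = -11.52°C → T = 8.18°C
Environment:
  600 → 2900 m (environment, 4°C/km): ΔT = -4 × 2.3 = -9.2°C → T = 15.4°C
T_parcel − T_env = 8.18 − 15.4 = -7.22°C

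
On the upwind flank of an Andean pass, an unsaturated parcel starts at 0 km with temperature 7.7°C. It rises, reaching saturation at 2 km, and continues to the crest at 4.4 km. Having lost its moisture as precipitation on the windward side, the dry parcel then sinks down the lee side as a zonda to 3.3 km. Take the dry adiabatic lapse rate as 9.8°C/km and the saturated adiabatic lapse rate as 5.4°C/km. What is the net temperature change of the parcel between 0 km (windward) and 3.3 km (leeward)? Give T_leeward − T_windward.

-21.78°C

From 0 m to 2000 m (dry): cools by 9.8 × 2 = 19.6°C, giving -11.9°C.
From 2000 m to 4400 m (saturated): cools by 5.4 × 2.4 = 12.96°C, giving -24.86°C.
From 4400 m to 3300 m (dry descent): warms by 9.8 × 1.1 = 10.78°C, giving -14.08°C.
Net change vs windward start: -14.08 − 7.7 = -21.78°C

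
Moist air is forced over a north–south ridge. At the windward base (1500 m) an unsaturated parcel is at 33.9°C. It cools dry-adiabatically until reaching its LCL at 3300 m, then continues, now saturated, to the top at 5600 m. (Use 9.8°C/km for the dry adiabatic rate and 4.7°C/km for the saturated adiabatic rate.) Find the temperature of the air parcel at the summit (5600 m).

1500 → 3300 m (dry, 9.8°C/km): ΔT = -9.8 × 1.8 = -17.64°C → T = 16.26°C
3300 → 5600 m (saturated, 4.7°C/km): ΔT = -4.7 × 2.3 = -10.81°C → T = 5.45°C

5.45°C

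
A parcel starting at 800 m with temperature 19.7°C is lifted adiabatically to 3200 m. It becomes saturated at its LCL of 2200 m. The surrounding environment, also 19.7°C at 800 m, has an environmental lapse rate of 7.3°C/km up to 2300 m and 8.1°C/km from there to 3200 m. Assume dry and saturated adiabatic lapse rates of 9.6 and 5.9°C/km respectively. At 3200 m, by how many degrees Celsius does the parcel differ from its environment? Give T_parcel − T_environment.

-1.1°C (parcel cooler than environment)

Parcel:
  800–2200 m, dry: Δz = 1.4 km ⇒ ΔT = -13.44°C; T = 6.26°C
  2200–3200 m, saturated: Δz = 1 km ⇒ ΔT = -5.9°C; T = 0.36°C
Environment:
  800–2300 m, environment, lower layer: Δz = 1.5 km ⇒ ΔT = -10.95°C; T = 8.75°C
  2300–3200 m, environment, upper layer: Δz = 0.9 km ⇒ ΔT = -7.29°C; T = 1.46°C
T_parcel − T_env = 0.36 − 1.46 = -1.1°C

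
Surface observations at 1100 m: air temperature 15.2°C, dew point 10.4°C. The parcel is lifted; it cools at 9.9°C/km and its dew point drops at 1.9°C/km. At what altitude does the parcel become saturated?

T and T_d converge at 9.9 − 1.9 = 8°C per km
Height above start = (15.2 − 10.4) / 8 = 0.6 km
LCL altitude = 1100 m + 600 m = 1700 m

1700 m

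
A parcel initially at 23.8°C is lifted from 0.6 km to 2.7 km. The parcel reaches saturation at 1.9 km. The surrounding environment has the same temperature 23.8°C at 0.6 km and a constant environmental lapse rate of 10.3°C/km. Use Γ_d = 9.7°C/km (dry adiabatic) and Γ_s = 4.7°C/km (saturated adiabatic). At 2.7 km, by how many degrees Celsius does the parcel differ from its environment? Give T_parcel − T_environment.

+5.26°C (parcel warmer than environment)

Parcel:
  600–1900 m, dry: Δz = 1.3 km ⇒ ΔT = -12.61°C; T = 11.19°C
  1900–2700 m, saturated: Δz = 0.8 km ⇒ ΔT = -3.76°C; T = 7.43°C
Environment:
  600–2700 m, environment: Δz = 2.1 km ⇒ ΔT = -21.63°C; T = 2.17°C
T_parcel − T_env = 7.43 − 2.17 = +5.26°C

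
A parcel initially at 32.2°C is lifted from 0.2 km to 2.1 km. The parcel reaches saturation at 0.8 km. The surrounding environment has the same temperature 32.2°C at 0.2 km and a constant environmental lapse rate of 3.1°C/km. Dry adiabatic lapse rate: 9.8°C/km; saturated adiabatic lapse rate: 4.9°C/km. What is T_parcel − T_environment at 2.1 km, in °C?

Parcel:
  200 → 800 m (dry, 9.8°C/km): ΔT = -9.8 × 0.6 = -5.88°C → T = 26.32°C
  800 → 2100 m (saturated, 4.9°C/km): ΔT = -4.9 × 1.3 = -6.37°C → T = 19.95°C
Environment:
  200 → 2100 m (environment, 3.1°C/km): ΔT = -3.1 × 1.9 = -5.89°C → T = 26.31°C
T_parcel − T_env = 19.95 − 26.31 = -6.36°C

-6.36°C (parcel cooler than environment)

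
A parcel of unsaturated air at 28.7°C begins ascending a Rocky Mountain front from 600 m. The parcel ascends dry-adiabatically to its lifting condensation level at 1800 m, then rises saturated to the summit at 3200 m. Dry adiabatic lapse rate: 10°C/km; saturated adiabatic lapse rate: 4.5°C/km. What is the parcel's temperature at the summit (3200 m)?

600 → 1800 m (dry, 10°C/km): ΔT = -10 × 1.2 = -12°C → T = 16.7°C
1800 → 3200 m (saturated, 4.5°C/km): ΔT = -4.5 × 1.4 = -6.3°C → T = 10.4°C

10.4°C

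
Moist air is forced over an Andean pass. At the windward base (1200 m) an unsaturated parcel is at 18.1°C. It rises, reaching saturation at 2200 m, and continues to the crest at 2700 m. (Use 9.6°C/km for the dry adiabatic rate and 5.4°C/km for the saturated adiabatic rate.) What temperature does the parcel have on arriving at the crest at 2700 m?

5.8°C

1200–2200 m, dry: Δz = 1 km ⇒ ΔT = -9.6°C; T = 8.5°C
2200–2700 m, saturated: Δz = 0.5 km ⇒ ΔT = -2.7°C; T = 5.8°C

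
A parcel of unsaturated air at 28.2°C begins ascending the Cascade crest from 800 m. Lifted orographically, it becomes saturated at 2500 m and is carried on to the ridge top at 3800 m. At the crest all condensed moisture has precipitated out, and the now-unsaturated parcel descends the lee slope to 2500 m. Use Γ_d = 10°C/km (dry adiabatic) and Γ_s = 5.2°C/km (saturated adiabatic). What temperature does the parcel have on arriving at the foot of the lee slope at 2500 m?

17.44°C

800 → 2500 m (dry, 10°C/km): ΔT = -10 × 1.7 = -17°C → T = 11.2°C
2500 → 3800 m (saturated, 5.2°C/km): ΔT = -5.2 × 1.3 = -6.76°C → T = 4.44°C
3800 → 2500 m (dry descent, 10°C/km): ΔT = +10 × 1.3 = +13°C → T = 17.44°C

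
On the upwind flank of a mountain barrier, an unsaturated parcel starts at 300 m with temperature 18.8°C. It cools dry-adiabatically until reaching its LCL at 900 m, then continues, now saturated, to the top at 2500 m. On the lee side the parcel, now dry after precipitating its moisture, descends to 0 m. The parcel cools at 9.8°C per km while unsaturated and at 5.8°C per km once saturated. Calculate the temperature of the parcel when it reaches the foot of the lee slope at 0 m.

From 300 m to 900 m (dry): cools by 9.8 × 0.6 = 5.88°C, giving 12.92°C.
From 900 m to 2500 m (saturated): cools by 5.8 × 1.6 = 9.28°C, giving 3.64°C.
From 2500 m to 0 m (dry descent): warms by 9.8 × 2.5 = 24.5°C, giving 28.14°C.

28.14°C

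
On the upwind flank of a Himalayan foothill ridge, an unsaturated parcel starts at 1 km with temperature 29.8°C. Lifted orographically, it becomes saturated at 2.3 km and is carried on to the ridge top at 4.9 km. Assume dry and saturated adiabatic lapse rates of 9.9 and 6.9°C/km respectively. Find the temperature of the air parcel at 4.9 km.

-1.01°C

Dry to 2300 m: -9.9 × 1.3 km = -12.87°C, so T = 16.93°C.
Saturated to 4900 m: -6.9 × 2.6 km = -17.94°C, so T = -1.01°C.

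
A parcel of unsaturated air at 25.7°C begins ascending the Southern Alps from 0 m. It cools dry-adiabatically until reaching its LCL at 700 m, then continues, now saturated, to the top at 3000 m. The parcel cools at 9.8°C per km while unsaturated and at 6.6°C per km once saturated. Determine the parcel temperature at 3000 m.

3.66°C

0 → 700 m (dry, 9.8°C/km): ΔT = -9.8 × 0.7 = -6.86°C → T = 18.84°C
700 → 3000 m (saturated, 6.6°C/km): ΔT = -6.6 × 2.3 = -15.18°C → T = 3.66°C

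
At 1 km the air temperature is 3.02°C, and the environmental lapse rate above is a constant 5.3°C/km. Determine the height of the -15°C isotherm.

4.4 km

Height above start = (3.02 − (-15)) / 5.3 = 3.4 km
Altitude = 1000 m + 3400 m = 4400 m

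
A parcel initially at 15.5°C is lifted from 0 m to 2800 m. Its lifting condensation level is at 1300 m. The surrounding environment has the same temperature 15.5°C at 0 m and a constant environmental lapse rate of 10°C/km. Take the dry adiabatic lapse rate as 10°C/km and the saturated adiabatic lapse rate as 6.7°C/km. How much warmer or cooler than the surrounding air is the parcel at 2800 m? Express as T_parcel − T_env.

Parcel:
  0 → 1300 m (dry, 10°C/km): ΔT = -10 × 1.3 = -13°C → T = 2.5°C
  1300 → 2800 m (saturated, 6.7°C/km): ΔT = -6.7 × 1.5 = -10.05°C → T = -7.55°C
Environment:
  0 → 2800 m (environment, 10°C/km): ΔT = -10 × 2.8 = -28°C → T = -12.5°C
T_parcel − T_env = -7.55 − (-12.5) = +4.95°C

+4.95°C (parcel warmer than environment)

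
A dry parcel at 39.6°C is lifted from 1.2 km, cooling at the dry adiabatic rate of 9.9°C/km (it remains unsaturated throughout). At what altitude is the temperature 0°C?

5.2 km

Height above start = (39.6 − 0) / 9.9 = 4 km
Altitude = 1200 m + 4000 m = 5200 m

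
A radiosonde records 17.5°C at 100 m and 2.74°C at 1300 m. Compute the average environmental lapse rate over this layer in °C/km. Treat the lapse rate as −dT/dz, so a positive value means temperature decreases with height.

12.3°C/km

Γ = −ΔT/Δz = (17.5 − 2.74) / (1300 − 100) m
  = 14.76°C / 1.2 km = 12.3°C/km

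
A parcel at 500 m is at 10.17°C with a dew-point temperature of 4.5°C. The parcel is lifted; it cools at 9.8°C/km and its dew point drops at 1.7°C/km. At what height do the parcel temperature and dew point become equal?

T and T_d converge at 9.8 − 1.7 = 8.1°C per km
Height above start = (10.17 − 4.5) / 8.1 = 0.7 km
LCL altitude = 500 m + 700 m = 1200 m

1200 m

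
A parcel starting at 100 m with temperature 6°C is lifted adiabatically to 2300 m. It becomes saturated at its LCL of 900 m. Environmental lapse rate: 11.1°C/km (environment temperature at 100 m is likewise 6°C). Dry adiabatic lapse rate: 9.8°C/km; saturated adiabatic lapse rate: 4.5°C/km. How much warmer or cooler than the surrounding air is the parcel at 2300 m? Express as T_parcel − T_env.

Parcel:
  100–900 m, dry: Δz = 0.8 km ⇒ ΔT = -7.84°C; T = -1.84°C
  900–2300 m, saturated: Δz = 1.4 km ⇒ ΔT = -6.3°C; T = -8.14°C
Environment:
  100–2300 m, environment: Δz = 2.2 km ⇒ ΔT = -24.42°C; T = -18.42°C
T_parcel − T_env = -8.14 − (-18.42) = +10.28°C

+10.28°C (parcel warmer than environment)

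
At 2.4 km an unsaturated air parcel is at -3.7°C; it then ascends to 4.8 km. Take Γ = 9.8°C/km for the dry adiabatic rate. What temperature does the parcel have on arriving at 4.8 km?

From 2400 m to 4800 m (dry adiabatic): cools by 9.8 × 2.4 = 23.52°C, giving -27.22°C.

-27.22°C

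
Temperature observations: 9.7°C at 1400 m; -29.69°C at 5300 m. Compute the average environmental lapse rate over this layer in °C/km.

10.1°C/km

Γ = −ΔT/Δz = (9.7 − (-29.69)) / (5300 − 1400) m
  = 39.39°C / 3.9 km = 10.1°C/km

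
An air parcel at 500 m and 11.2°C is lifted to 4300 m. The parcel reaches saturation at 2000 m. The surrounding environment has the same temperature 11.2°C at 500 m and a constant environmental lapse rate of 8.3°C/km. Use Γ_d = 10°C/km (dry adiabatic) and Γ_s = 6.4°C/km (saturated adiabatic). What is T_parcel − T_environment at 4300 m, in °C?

Parcel:
  From 500 m to 2000 m (dry): cools by 10 × 1.5 = 15°C, giving -3.8°C.
  From 2000 m to 4300 m (saturated): cools by 6.4 × 2.3 = 14.72°C, giving -18.52°C.
Environment:
  From 500 m to 4300 m (environment): cools by 8.3 × 3.8 = 31.54°C, giving -20.34°C.
T_parcel − T_env = -18.52 − (-20.34) = +1.82°C

+1.82°C (parcel warmer than environment)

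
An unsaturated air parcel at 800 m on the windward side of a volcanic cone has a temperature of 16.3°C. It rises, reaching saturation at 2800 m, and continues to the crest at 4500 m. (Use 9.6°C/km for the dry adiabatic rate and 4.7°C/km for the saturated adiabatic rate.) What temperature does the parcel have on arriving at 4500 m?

800–2800 m, dry: Δz = 2 km ⇒ ΔT = -19.2°C; T = -2.9°C
2800–4500 m, saturated: Δz = 1.7 km ⇒ ΔT = -7.99°C; T = -10.89°C

-10.89°C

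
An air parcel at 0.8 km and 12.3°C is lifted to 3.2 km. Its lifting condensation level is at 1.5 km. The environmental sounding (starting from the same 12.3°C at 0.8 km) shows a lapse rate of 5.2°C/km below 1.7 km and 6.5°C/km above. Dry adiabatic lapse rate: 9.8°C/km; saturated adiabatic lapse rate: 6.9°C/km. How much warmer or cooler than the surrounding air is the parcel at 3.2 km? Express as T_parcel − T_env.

-4.16°C (parcel cooler than environment)

Parcel:
  800 → 1500 m (dry, 9.8°C/km): ΔT = -9.8 × 0.7 = -6.86°C → T = 5.44°C
  1500 → 3200 m (saturated, 6.9°C/km): ΔT = -6.9 × 1.7 = -11.73°C → T = -6.29°C
Environment:
  800 → 1700 m (environment, lower layer, 5.2°C/km): ΔT = -5.2 × 0.9 = -4.68°C → T = 7.62°C
  1700 → 3200 m (environment, upper layer, 6.5°C/km): ΔT = -6.5 × 1.5 = -9.75°C → T = -2.13°C
T_parcel − T_env = -6.29 − (-2.13) = -4.16°C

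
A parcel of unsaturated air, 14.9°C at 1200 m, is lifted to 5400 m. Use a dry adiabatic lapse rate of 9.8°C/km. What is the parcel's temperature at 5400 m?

-26.26°C

Dry adiabatic to 5400 m: -9.8 × 4.2 km = -41.16°C, so T = -26.26°C.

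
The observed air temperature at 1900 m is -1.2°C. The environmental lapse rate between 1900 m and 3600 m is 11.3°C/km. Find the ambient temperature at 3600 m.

-20.41°C

From 1900 m to 3600 m (environmental): cools by 11.3 × 1.7 = 19.21°C, giving -20.41°C.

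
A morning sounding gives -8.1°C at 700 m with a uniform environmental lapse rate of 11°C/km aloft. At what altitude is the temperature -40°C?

3600 m

Height above start = (-8.1 − (-40)) / 11 = 2.9 km
Altitude = 700 m + 2900 m = 3600 m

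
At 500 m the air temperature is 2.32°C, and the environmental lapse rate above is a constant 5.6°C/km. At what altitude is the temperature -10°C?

Height above start = (2.32 − (-10)) / 5.6 = 2.2 km
Altitude = 500 m + 2200 m = 2700 m

2700 m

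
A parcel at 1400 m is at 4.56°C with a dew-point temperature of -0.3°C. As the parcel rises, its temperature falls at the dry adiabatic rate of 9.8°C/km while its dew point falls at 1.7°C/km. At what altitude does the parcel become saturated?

2000 m

T and T_d converge at 9.8 − 1.7 = 8.1°C per km
Height above start = (4.56 − (-0.3)) / 8.1 = 0.6 km
LCL altitude = 1400 m + 600 m = 2000 m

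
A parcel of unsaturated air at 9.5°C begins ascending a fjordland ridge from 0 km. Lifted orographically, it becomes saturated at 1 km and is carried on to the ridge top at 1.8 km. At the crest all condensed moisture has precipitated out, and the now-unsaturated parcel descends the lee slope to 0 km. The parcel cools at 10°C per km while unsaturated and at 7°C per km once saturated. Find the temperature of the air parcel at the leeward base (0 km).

11.9°C

0–1000 m, dry: Δz = 1 km ⇒ ΔT = -10°C; T = -0.5°C
1000–1800 m, saturated: Δz = 0.8 km ⇒ ΔT = -5.6°C; T = -6.1°C
1800–0 m, dry descent: Δz = 1.8 km ⇒ ΔT = +18°C; T = 11.9°C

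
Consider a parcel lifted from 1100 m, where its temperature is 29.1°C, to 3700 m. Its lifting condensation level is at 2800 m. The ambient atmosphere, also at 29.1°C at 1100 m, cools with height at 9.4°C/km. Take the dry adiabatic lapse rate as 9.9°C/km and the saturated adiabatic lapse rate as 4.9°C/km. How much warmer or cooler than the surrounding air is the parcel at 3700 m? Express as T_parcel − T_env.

+3.2°C (parcel warmer than environment)

Parcel:
  From 1100 m to 2800 m (dry): cools by 9.9 × 1.7 = 16.83°C, giving 12.27°C.
  From 2800 m to 3700 m (saturated): cools by 4.9 × 0.9 = 4.41°C, giving 7.86°C.
Environment:
  From 1100 m to 3700 m (environment): cools by 9.4 × 2.6 = 24.44°C, giving 4.66°C.
T_parcel − T_env = 7.86 − 4.66 = +3.2°C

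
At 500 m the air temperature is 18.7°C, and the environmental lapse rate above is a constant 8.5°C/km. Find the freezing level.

2700 m

Height above start = (18.7 − 0) / 8.5 = 2.2 km
Altitude = 500 m + 2200 m = 2700 m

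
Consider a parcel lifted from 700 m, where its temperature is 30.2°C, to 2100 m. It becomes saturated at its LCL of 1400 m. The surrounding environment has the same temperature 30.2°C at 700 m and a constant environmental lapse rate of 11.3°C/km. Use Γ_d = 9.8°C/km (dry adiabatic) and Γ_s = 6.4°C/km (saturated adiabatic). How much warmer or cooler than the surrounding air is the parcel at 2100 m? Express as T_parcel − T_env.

+4.48°C (parcel warmer than environment)

Parcel:
  From 700 m to 1400 m (dry): cools by 9.8 × 0.7 = 6.86°C, giving 23.34°C.
  From 1400 m to 2100 m (saturated): cools by 6.4 × 0.7 = 4.48°C, giving 18.86°C.
Environment:
  From 700 m to 2100 m (environment): cools by 11.3 × 1.4 = 15.82°C, giving 14.38°C.
T_parcel − T_env = 18.86 − 14.38 = +4.48°C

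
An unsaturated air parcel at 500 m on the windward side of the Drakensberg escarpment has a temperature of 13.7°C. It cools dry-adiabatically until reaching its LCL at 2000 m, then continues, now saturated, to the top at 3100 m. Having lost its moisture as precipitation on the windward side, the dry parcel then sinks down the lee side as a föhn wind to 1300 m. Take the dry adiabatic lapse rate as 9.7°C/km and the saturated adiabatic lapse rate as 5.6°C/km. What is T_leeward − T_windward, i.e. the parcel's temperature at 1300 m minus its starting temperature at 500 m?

Dry to 2000 m: -9.7 × 1.5 km = -14.55°C, so T = -0.85°C.
Saturated to 3100 m: -5.6 × 1.1 km = -6.16°C, so T = -7.01°C.
Dry descent to 1300 m: +9.7 × 1.8 km = +17.46°C, so T = 10.45°C.
Net change vs windward start: 10.45 − 13.7 = -3.25°C

-3.25°C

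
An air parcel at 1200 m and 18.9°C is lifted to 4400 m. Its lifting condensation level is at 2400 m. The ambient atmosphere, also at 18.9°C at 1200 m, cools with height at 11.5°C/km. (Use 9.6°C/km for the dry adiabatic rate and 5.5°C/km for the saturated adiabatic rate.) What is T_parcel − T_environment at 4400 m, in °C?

Parcel:
  Dry to 2400 m: -9.6 × 1.2 km = -11.52°C, so T = 7.38°C.
  Saturated to 4400 m: -5.5 × 2 km = -11°C, so T = -3.62°C.
Environment:
  Environment to 4400 m: -11.5 × 3.2 km = -36.8°C, so T = -17.9°C.
T_parcel − T_env = -3.62 − (-17.9) = +14.28°C

+14.28°C (parcel warmer than environment)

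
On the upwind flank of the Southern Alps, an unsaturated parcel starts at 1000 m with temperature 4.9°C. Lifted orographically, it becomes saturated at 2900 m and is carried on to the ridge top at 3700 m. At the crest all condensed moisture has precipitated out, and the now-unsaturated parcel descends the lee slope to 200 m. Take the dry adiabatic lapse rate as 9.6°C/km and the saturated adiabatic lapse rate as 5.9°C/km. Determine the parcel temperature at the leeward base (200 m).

15.54°C

Dry to 2900 m: -9.6 × 1.9 km = -18.24°C, so T = -13.34°C.
Saturated to 3700 m: -5.9 × 0.8 km = -4.72°C, so T = -18.06°C.
Dry descent to 200 m: +9.6 × 3.5 km = +33.6°C, so T = 15.54°C.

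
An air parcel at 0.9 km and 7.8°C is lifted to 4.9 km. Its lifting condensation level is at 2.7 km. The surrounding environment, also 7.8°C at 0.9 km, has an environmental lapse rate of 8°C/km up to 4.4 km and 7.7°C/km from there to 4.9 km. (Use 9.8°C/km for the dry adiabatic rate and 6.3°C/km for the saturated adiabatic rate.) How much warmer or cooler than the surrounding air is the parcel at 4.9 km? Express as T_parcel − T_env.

+0.35°C (parcel warmer than environment)

Parcel:
  900 → 2700 m (dry, 9.8°C/km): ΔT = -9.8 × 1.8 = -17.64°C → T = -9.84°C
  2700 → 4900 m (saturated, 6.3°C/km): ΔT = -6.3 × 2.2 = -13.86°C → T = -23.7°C
Environment:
  900 → 4400 m (environment, lower layer, 8°C/km): ΔT = -8 × 3.5 = -28°C → T = -20.2°C
  4400 → 4900 m (environment, upper layer, 7.7°C/km): ΔT = -7.7 × 0.5 = -3.85°C → T = -24.05°C
T_parcel − T_env = -23.7 − (-24.05) = +0.35°C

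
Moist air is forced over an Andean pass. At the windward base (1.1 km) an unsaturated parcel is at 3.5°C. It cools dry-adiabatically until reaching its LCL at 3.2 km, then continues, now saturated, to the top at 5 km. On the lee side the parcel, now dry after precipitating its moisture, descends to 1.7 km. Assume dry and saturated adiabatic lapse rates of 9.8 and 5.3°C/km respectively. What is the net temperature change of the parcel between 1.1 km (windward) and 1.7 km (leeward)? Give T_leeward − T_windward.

1100 → 3200 m (dry, 9.8°C/km): ΔT = -9.8 × 2.1 = -20.58°C → T = -17.08°C
3200 → 5000 m (saturated, 5.3°C/km): ΔT = -5.3 × 1.8 = -9.54°C → T = -26.62°C
5000 → 1700 m (dry descent, 9.8°C/km): ΔT = +9.8 × 3.3 = +32.34°C → T = 5.72°C
Net change vs windward start: 5.72 − 3.5 = +2.22°C

+2.22°C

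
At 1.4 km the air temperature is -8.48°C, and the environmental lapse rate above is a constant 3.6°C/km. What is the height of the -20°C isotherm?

Height above start = (-8.48 − (-20)) / 3.6 = 3.2 km
Altitude = 1400 m + 3200 m = 4600 m

4.6 km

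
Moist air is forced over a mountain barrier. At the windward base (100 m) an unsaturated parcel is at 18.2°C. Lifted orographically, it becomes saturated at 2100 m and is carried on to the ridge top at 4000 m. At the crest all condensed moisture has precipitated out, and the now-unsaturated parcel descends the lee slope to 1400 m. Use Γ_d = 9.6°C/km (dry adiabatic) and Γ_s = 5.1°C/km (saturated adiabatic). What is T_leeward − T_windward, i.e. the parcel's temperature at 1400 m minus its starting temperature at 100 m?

-3.93°C

From 100 m to 2100 m (dry): cools by 9.6 × 2 = 19.2°C, giving -1°C.
From 2100 m to 4000 m (saturated): cools by 5.1 × 1.9 = 9.69°C, giving -10.69°C.
From 4000 m to 1400 m (dry descent): warms by 9.6 × 2.6 = 24.96°C, giving 14.27°C.
Net change vs windward start: 14.27 − 18.2 = -3.93°C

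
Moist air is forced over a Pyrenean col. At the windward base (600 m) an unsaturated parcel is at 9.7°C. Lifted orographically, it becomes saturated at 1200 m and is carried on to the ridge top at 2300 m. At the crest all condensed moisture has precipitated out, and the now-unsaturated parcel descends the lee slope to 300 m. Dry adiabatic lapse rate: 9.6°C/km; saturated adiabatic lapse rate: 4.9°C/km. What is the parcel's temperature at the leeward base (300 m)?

17.75°C

600 → 1200 m (dry, 9.6°C/km): ΔT = -9.6 × 0.6 = -5.76°C → T = 3.94°C
1200 → 2300 m (saturated, 4.9°C/km): ΔT = -4.9 × 1.1 = -5.39°C → T = -1.45°C
2300 → 300 m (dry descent, 9.6°C/km): ΔT = +9.6 × 2 = +19.2°C → T = 17.75°C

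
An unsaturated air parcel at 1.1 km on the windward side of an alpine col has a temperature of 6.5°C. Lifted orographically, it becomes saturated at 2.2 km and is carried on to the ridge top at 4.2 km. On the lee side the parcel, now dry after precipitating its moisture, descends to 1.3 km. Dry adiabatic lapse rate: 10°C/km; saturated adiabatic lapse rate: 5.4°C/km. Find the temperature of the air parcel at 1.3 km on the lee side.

From 1100 m to 2200 m (dry): cools by 10 × 1.1 = 11°C, giving -4.5°C.
From 2200 m to 4200 m (saturated): cools by 5.4 × 2 = 10.8°C, giving -15.3°C.
From 4200 m to 1300 m (dry descent): warms by 10 × 2.9 = 29°C, giving 13.7°C.

13.7°C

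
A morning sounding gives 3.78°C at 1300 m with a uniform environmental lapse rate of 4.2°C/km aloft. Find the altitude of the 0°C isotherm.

Height above start = (3.78 − 0) / 4.2 = 0.9 km
Altitude = 1300 m + 900 m = 2200 m

2200 m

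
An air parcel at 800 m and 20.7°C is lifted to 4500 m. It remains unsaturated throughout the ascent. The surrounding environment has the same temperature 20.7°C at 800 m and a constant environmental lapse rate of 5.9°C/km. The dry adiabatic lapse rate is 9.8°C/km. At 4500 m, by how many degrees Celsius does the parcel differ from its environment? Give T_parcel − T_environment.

-14.43°C (parcel cooler than environment)

Parcel:
  From 800 m to 4500 m (dry): cools by 9.8 × 3.7 = 36.26°C, giving -15.56°C.
Environment:
  From 800 m to 4500 m (environment): cools by 5.9 × 3.7 = 21.83°C, giving -1.13°C.
T_parcel − T_env = -15.56 − (-1.13) = -14.43°C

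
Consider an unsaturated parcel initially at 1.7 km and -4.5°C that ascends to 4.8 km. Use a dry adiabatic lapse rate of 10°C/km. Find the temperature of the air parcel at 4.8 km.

-35.5°C

1700 → 4800 m (dry adiabatic, 10°C/km): ΔT = -10 × 3.1 = -31°C → T = -35.5°C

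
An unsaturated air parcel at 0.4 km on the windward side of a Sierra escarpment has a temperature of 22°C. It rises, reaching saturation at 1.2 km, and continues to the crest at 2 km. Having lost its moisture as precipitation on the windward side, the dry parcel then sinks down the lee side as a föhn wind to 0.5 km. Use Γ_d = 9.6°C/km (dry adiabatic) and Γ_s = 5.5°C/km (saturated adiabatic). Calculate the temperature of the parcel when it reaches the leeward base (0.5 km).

From 400 m to 1200 m (dry): cools by 9.6 × 0.8 = 7.68°C, giving 14.32°C.
From 1200 m to 2000 m (saturated): cools by 5.5 × 0.8 = 4.4°C, giving 9.92°C.
From 2000 m to 500 m (dry descent): warms by 9.6 × 1.5 = 14.4°C, giving 24.32°C.

24.32°C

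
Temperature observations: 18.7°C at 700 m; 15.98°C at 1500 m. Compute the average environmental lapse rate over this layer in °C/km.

3.4°C/km

Γ = −ΔT/Δz = (18.7 − 15.98) / (1500 − 700) m
  = 2.72°C / 0.8 km = 3.4°C/km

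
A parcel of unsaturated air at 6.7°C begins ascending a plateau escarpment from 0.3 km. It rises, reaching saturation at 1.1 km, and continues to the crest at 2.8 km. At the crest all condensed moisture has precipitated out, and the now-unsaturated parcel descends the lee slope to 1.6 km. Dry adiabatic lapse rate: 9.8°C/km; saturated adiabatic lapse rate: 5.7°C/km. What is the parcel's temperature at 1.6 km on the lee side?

0.93°C

300–1100 m, dry: Δz = 0.8 km ⇒ ΔT = -7.84°C; T = -1.14°C
1100–2800 m, saturated: Δz = 1.7 km ⇒ ΔT = -9.69°C; T = -10.83°C
2800–1600 m, dry descent: Δz = 1.2 km ⇒ ΔT = +11.76°C; T = 0.93°C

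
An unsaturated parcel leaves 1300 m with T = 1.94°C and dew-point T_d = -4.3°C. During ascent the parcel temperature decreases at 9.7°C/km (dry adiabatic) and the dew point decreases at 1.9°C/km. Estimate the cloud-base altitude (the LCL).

2100 m

T and T_d converge at 9.7 − 1.9 = 7.8°C per km
Height above start = (1.94 − (-4.3)) / 7.8 = 0.8 km
LCL altitude = 1300 m + 800 m = 2100 m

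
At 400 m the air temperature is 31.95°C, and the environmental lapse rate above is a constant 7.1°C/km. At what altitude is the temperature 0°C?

Height above start = (31.95 − 0) / 7.1 = 4.5 km
Altitude = 400 m + 4500 m = 4900 m

4900 m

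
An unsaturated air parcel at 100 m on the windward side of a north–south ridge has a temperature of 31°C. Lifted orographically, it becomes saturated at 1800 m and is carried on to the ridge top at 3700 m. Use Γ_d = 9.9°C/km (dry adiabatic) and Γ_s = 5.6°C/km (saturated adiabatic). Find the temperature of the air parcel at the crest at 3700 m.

3.53°C

100–1800 m, dry: Δz = 1.7 km ⇒ ΔT = -16.83°C; T = 14.17°C
1800–3700 m, saturated: Δz = 1.9 km ⇒ ΔT = -10.64°C; T = 3.53°C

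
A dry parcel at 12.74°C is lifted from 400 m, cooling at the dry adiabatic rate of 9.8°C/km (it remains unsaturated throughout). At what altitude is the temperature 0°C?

1700 m

Height above start = (12.74 − 0) / 9.8 = 1.3 km
Altitude = 400 m + 1300 m = 1700 m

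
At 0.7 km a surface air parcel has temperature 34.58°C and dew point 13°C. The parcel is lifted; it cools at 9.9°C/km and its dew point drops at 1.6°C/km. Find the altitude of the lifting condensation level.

T and T_d converge at 9.9 − 1.6 = 8.3°C per km
Height above start = (34.58 − 13) / 8.3 = 2.6 km
LCL altitude = 700 m + 2600 m = 3300 m

3.3 km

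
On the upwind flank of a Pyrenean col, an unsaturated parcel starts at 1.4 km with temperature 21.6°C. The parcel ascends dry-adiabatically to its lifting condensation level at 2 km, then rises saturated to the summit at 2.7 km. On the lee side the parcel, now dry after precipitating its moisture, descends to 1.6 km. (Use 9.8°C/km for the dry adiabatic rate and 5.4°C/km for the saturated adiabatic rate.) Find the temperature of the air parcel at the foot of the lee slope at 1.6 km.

1400 → 2000 m (dry, 9.8°C/km): ΔT = -9.8 × 0.6 = -5.88°C → T = 15.72°C
2000 → 2700 m (saturated, 5.4°C/km): ΔT = -5.4 × 0.7 = -3.78°C → T = 11.94°C
2700 → 1600 m (dry descent, 9.8°C/km): ΔT = +9.8 × 1.1 = +10.78°C → T = 22.72°C

22.72°C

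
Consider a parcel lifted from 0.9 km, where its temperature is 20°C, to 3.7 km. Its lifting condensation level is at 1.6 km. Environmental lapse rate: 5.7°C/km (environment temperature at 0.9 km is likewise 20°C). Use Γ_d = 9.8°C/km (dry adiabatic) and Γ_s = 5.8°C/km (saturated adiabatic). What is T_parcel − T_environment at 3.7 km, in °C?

-3.08°C (parcel cooler than environment)

Parcel:
  900 → 1600 m (dry, 9.8°C/km): ΔT = -9.8 × 0.7 = -6.86°C → T = 13.14°C
  1600 → 3700 m (saturated, 5.8°C/km): ΔT = -5.8 × 2.1 = -12.18°C → T = 0.96°C
Environment:
  900 → 3700 m (environment, 5.7°C/km): ΔT = -5.7 × 2.8 = -15.96°C → T = 4.04°C
T_parcel − T_env = 0.96 − 4.04 = -3.08°C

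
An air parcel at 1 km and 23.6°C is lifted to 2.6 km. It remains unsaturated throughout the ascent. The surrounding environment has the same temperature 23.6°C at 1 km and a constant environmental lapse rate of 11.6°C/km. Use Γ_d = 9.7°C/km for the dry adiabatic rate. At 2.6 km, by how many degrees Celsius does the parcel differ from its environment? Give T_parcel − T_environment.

+3.04°C (parcel warmer than environment)

Parcel:
  From 1000 m to 2600 m (dry): cools by 9.7 × 1.6 = 15.52°C, giving 8.08°C.
Environment:
  From 1000 m to 2600 m (environment): cools by 11.6 × 1.6 = 18.56°C, giving 5.04°C.
T_parcel − T_env = 8.08 − 5.04 = +3.04°C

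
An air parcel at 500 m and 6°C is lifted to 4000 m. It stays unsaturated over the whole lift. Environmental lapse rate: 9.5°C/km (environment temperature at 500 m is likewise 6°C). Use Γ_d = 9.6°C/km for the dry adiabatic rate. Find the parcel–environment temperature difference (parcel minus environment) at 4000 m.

-0.35°C (parcel cooler than environment)

Parcel:
  From 500 m to 4000 m (dry): cools by 9.6 × 3.5 = 33.6°C, giving -27.6°C.
Environment:
  From 500 m to 4000 m (environment): cools by 9.5 × 3.5 = 33.25°C, giving -27.25°C.
T_parcel − T_env = -27.6 − (-27.25) = -0.35°C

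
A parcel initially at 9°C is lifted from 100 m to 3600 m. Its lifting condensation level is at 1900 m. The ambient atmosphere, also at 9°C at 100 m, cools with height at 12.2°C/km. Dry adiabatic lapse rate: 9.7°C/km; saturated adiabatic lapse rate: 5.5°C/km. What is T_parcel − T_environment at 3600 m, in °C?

Parcel:
  Dry to 1900 m: -9.7 × 1.8 km = -17.46°C, so T = -8.46°C.
  Saturated to 3600 m: -5.5 × 1.7 km = -9.35°C, so T = -17.81°C.
Environment:
  Environment to 3600 m: -12.2 × 3.5 km = -42.7°C, so T = -33.7°C.
T_parcel − T_env = -17.81 − (-33.7) = +15.89°C

+15.89°C (parcel warmer than environment)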